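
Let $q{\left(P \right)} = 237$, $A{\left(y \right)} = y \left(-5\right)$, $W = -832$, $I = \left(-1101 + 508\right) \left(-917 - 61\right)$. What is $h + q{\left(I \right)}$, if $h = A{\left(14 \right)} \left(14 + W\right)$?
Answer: $57497$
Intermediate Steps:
$I = 579954$ ($I = \left(-593\right) \left(-978\right) = 579954$)
$A{\left(y \right)} = - 5 y$
$h = 57260$ ($h = \left(-5\right) 14 \left(14 - 832\right) = \left(-70\right) \left(-818\right) = 57260$)
$h + q{\left(I \right)} = 57260 + 237 = 57497$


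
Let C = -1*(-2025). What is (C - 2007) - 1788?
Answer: -1770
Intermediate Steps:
C = 2025
(C - 2007) - 1788 = (2025 - 2007) - 1788 = 18 - 1788 = -1770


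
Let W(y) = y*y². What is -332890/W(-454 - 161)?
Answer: 66578/46521675 ≈ 0.0014311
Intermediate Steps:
W(y) = y³
-332890/W(-454 - 161) = -332890/(-454 - 161)³ = -332890/((-615)³) = -332890/(-232608375) = -332890*(-1/232608375) = 66578/46521675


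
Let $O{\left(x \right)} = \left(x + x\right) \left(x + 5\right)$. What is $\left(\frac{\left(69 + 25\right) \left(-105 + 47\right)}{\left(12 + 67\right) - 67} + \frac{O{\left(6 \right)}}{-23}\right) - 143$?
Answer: $- \frac{41612}{69} \approx -603.07$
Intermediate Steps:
$O{\left(x \right)} = 2 x \left(5 + x\right)$
$\left(\frac{\left(69 + 25\right) \left(-105 + 47\right)}{\left(12 + 67\right) - 67} + \frac{O{\left(6 \right)}}{-23}\right) - 143 = \left(\frac{\left(69 + 25\right) \left(-105 + 47\right)}{\left(12 + 67\right) - 67} + \frac{2 \cdot 6 \left(5 + 6\right)}{-23}\right) - 143 = \left(\frac{94 \left(-58\right)}{79 - 67} + 2 \cdot 6 \cdot 11 \left(- \frac{1}{23}\right)\right) - 143 = \left(- \frac{5452}{12} + 132 \left(- \frac{1}{23}\right)\right) - 143 = \left(\left(-5452\right) \frac{1}{12} - \frac{132}{23}\right) - 143 = \left(- \frac{1363}{3} - \frac{132}{23}\right) - 143 = - \frac{31745}{69} - 143 = - \frac{41612}{69}$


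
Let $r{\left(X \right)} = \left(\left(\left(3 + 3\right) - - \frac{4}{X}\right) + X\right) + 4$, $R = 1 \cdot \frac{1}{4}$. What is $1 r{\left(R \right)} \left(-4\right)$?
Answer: $-105$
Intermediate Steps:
$R = \frac{1}{4}$ ($R = 1 \cdot \frac{1}{4} = \frac{1}{4} \approx 0.25$)
$r{\left(X \right)} = 10 + X + \frac{4}{X}$ ($r{\left(X \right)} = \left(\left(6 + \frac{4}{X}\right) + X\right) + 4 = \left(6 + X + \frac{4}{X}\right) + 4 = 10 + X + \frac{4}{X}$)
$1 r{\left(R \right)} \left(-4\right) = 1 \left(10 + \frac{1}{4} + 4 \frac{1}{\frac{1}{4}}\right) \left(-4\right) = 1 \left(10 + \frac{1}{4} + 4 \cdot 4\right) \left(-4\right) = 1 \left(10 + \frac{1}{4} + 16\right) \left(-4\right) = 1 \cdot \frac{105}{4} \left(-4\right) = \frac{105}{4} \left(-4\right) = -105$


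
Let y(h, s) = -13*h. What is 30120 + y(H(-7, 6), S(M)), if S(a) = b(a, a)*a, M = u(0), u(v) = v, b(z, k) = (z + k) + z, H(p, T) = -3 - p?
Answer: 30068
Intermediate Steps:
b(z, k) = k + 2*z (b(z, k) = (k + z) + z = k + 2*z)
M = 0
S(a) = 3*a² (S(a) = (a + 2*a)*a = (3*a)*a = 3*a²)
30120 + y(H(-7, 6), S(M)) = 30120 - 13*(-3 - 1*(-7)) = 30120 - 13*(-3 + 7) = 30120 - 13*4 = 30120 - 52 = 30068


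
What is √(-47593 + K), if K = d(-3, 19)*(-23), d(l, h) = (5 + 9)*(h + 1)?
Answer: I*√54033 ≈ 232.45*I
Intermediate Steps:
d(l, h) = 14 + 14*h (d(l, h) = 14*(1 + h) = 14 + 14*h)
K = -6440 (K = (14 + 14*19)*(-23) = (14 + 266)*(-23) = 280*(-23) = -6440)
√(-47593 + K) = √(-47593 - 6440) = √(-54033) = I*√54033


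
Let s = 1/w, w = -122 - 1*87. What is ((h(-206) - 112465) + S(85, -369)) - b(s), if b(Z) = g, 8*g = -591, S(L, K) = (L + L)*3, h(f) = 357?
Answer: -892193/8 ≈ -1.1152e+5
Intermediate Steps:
w = -209 (w = -122 - 87 = -209)
S(L, K) = 6*L (S(L, K) = (2*L)*3 = 6*L)
g = -591/8 (g = (⅛)*(-591) = -591/8 ≈ -73.875)
s = -1/209 (s = 1/(-209) = -1/209 ≈ -0.0047847)
b(Z) = -591/8
((h(-206) - 112465) + S(85, -369)) - b(s) = ((357 - 112465) + 6*85) - 1*(-591/8) = (-112108 + 510) + 591/8 = -111598 + 591/8 = -892193/8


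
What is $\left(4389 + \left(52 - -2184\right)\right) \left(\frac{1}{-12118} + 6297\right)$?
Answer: $\frac{505534173125}{12118} \approx 4.1718 \cdot 10^{7}$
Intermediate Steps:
$\left(4389 + \left(52 - -2184\right)\right) \left(\frac{1}{-12118} + 6297\right) = \left(4389 + \left(52 + 2184\right)\right) \left(- \frac{1}{12118} + 6297\right) = \left(4389 + 2236\right) \frac{76307045}{12118} = 6625 \cdot \frac{76307045}{12118} = \frac{505534173125}{12118}$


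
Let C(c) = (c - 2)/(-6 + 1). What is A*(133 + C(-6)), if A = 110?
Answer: 14806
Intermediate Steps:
C(c) = ⅖ - c/5 (C(c) = (-2 + c)/(-5) = (-2 + c)*(-⅕) = ⅖ - c/5)
A*(133 + C(-6)) = 110*(133 + (⅖ - ⅕*(-6))) = 110*(133 + (⅖ + 6/5)) = 110*(133 + 8/5) = 110*(673/5) = 14806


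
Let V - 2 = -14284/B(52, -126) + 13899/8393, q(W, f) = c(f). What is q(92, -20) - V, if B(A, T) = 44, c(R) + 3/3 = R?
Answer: 228885/763 ≈ 299.98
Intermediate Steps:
c(R) = -1 + R
q(W, f) = -1 + f
V = -244908/763 (V = 2 + (-14284/44 + 13899/8393) = 2 + (-14284*1/44 + 13899*(1/8393)) = 2 + (-3571/11 + 13899/8393) = 2 - 246434/763 = -244908/763 ≈ -320.98)
q(92, -20) - V = (-1 - 20) - 1*(-244908/763) = -21 + 244908/763 = 228885/763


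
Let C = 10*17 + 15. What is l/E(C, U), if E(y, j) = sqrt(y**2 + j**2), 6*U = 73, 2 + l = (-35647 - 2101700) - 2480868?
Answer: -27709302*sqrt(1237429)/1237429 ≈ -24910.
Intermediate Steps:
l = -4618217 (l = -2 + ((-35647 - 2101700) - 2480868) = -2 + (-2137347 - 2480868) = -2 - 4618215 = -4618217)
C = 185 (C = 170 + 15 = 185)
U = 73/6 (U = (1/6)*73 = 73/6 ≈ 12.167)
E(y, j) = sqrt(j**2 + y**2)
l/E(C, U) = -4618217/sqrt((73/6)**2 + 185**2) = -4618217/sqrt(5329/36 + 34225) = -4618217*6*sqrt(1237429)/1237429 = -27709302*sqrt(1237429)/1237429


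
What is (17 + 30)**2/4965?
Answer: 2209/4965 ≈ 0.44491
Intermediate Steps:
(17 + 30)**2/4965 = 47**2*(1/4965) = 2209*(1/4965) = 2209/4965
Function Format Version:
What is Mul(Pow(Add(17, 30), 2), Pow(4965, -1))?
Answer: Rational(2209, 4965) ≈ 0.44491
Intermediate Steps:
Mul(Pow(Add(17, 30), 2), Pow(4965, -1)) = Mul(Pow(47, 2), Rational(1, 4965)) = Mul(2209, Rational(1, 4965)) = Rational(2209, 4965)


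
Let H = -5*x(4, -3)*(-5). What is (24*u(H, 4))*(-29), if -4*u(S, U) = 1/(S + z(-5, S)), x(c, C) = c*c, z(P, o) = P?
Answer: 174/395 ≈ 0.44051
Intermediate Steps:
x(c, C) = c²
H = 400 (H = -5*4²*(-5) = -5*16*(-5) = -80*(-5) = 400)
u(S, U) = -1/(4*(-5 + S)) (u(S, U) = -1/(4*(S - 5)) = -1/(4*(-5 + S)))
(24*u(H, 4))*(-29) = (24*(-1/(-20 + 4*400)))*(-29) = (24*(-1/(-20 + 1600)))*(-29) = (24*(-1/1580))*(-29) = -6/395*(-29) = 174/395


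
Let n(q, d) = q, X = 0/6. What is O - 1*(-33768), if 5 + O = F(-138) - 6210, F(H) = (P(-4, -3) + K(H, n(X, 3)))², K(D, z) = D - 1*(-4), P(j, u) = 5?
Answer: 44194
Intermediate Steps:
X = 0 (X = 0*(⅙) = 0)
K(D, z) = 4 + D (K(D, z) = D + 4 = 4 + D)
F(H) = (9 + H)² (F(H) = (5 + (4 + H))² = (9 + H)²)
O = 10426 (O = -5 + ((9 - 138)² - 6210) = -5 + ((-129)² - 6210) = -5 + (16641 - 6210) = -5 + 10431 = 10426)
O - 1*(-33768) = 10426 - 1*(-33768) = 10426 + 33768 = 44194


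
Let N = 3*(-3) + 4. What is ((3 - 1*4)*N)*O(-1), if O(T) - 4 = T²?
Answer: 25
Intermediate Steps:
N = -5 (N = -9 + 4 = -5)
O(T) = 4 + T²
((3 - 1*4)*N)*O(-1) = ((3 - 1*4)*(-5))*(4 + (-1)²) = ((3 - 4)*(-5))*(4 + 1) = -1*(-5)*5 = 5*5 = 25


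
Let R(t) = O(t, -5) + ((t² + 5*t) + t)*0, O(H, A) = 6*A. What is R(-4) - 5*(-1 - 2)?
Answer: -15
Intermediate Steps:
R(t) = -30 (R(t) = 6*(-5) + ((t² + 5*t) + t)*0 = -30 + (t² + 6*t)*0 = -30 + 0 = -30)
R(-4) - 5*(-1 - 2) = -30 - 5*(-1 - 2) = -30 - (-15) = -30 - 5*(-3) = -30 + 15 = -15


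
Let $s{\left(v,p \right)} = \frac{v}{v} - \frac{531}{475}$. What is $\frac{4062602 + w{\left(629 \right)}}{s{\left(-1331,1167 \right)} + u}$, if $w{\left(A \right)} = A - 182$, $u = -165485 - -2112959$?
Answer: $\frac{1929948275}{925050094} \approx 2.0863$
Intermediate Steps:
$u = 1947474$ ($u = -165485 + 2112959 = 1947474$)
$s{\left(v,p \right)} = - \frac{56}{475}$ ($s{\left(v,p \right)} = 1 - \frac{531}{475} = - \frac{56}{475}$)
$w{\left(A \right)} = -182 + A$ ($w{\left(A \right)} = A - 182 = -182 + A$)
$\frac{4062602 + w{\left(629 \right)}}{s{\left(-1331,1167 \right)} + u} = \frac{4062602 + \left(-182 + 629\right)}{- \frac{56}{475} + 1947474} = \frac{4062602 + 447}{\frac{925050094}{475}} = 4063049 \cdot \frac{475}{925050094} = \frac{1929948275}{925050094}$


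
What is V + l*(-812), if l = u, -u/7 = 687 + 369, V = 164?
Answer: 6002468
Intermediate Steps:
u = -7392 (u = -7*(687 + 369) = -7*1056 = -7392)
l = -7392
V + l*(-812) = 164 - 7392*(-812) = 164 + 6002304 = 6002468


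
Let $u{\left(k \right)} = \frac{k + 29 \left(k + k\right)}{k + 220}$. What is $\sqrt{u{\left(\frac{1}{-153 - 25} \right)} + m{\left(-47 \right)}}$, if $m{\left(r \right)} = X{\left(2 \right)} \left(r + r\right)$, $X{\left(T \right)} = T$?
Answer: $\frac{i \sqrt{32031848801}}{13053} \approx 13.711 i$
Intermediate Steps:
$m{\left(r \right)} = 4 r$ ($m{\left(r \right)} = 2 \left(r + r\right) = 2 \cdot 2 r = 4 r$)
$u{\left(k \right)} = \frac{59 k}{220 + k}$ ($u{\left(k \right)} = \frac{k + 29 \cdot 2 k}{220 + k} = \frac{k + 58 k}{220 + k} = \frac{59 k}{220 + k}$)
$\sqrt{u{\left(\frac{1}{-153 - 25} \right)} + m{\left(-47 \right)}} = \sqrt{\frac{59}{\left(-153 - 25\right) \left(220 + \frac{1}{-153 - 25}\right)} + 4 \left(-47\right)} = \sqrt{\frac{59}{\left(-178\right) \left(220 + \frac{1}{-178}\right)} - 188} = \sqrt{59 \left(- \frac{1}{178}\right) \frac{1}{220 - \frac{1}{178}} - 188} = \sqrt{59 \left(- \frac{1}{178}\right) \frac{1}{\frac{39159}{178}} - 188} = \sqrt{59 \left(- \frac{1}{178}\right) \frac{178}{39159} - 188} = \sqrt{- \frac{59}{39159} - 188} = \sqrt{- \frac{7361951}{39159}} = \frac{i \sqrt{32031848801}}{13053}$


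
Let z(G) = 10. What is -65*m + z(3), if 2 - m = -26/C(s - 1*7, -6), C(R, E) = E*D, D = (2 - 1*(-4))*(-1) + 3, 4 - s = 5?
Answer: -1925/9 ≈ -213.89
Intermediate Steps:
s = -1 (s = 4 - 1*5 = 4 - 5 = -1)
D = -3 (D = (2 + 4)*(-1) + 3 = 6*(-1) + 3 = -6 + 3 = -3)
C(R, E) = -3*E (C(R, E) = E*(-3) = -3*E)
m = 31/9 (m = 2 - (-26)/((-3*(-6))) = 2 - (-26)/18 = 2 - 1*(-13/9) = 2 + 13/9 = 31/9 ≈ 3.4444)
-65*m + z(3) = -65*31/9 + 10 = -2015/9 + 10 = -1925/9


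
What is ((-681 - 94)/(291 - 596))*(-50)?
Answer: -7750/61 ≈ -127.05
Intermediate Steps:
((-681 - 94)/(291 - 596))*(-50) = -775/(-305)*(-50) = -775*(-1/305)*(-50) = (155/61)*(-50) = -7750/61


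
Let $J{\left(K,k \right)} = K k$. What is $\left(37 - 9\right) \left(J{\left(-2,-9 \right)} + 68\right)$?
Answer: $2408$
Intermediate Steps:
$\left(37 - 9\right) \left(J{\left(-2,-9 \right)} + 68\right) = \left(37 - 9\right) \left(\left(-2\right) \left(-9\right) + 68\right) = \left(37 - 9\right) \left(18 + 68\right) = 28 \cdot 86 = 2408$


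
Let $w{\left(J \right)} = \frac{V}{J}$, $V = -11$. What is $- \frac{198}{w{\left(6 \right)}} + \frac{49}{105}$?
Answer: $\frac{1627}{15} \approx 108.47$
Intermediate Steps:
$w{\left(J \right)} = - \frac{11}{J}$
$- \frac{198}{w{\left(6 \right)}} + \frac{49}{105} = - \frac{198}{\left(-11\right) \frac{1}{6}} + \frac{49}{105} = - \frac{198}{\left(-11\right) \frac{1}{6}} + 49 \cdot \frac{1}{105} = - \frac{198}{- \frac{11}{6}} + \frac{7}{15} = \left(-198\right) \left(- \frac{6}{11}\right) + \frac{7}{15} = 108 + \frac{7}{15} = \frac{1627}{15}$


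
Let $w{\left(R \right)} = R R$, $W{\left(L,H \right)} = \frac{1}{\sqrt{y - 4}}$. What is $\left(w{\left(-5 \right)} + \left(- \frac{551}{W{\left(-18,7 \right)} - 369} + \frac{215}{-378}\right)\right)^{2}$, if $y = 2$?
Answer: $\frac{- 26150725466873 i + 66787390710 \sqrt{2}}{142884 \left(- 272321 i + 738 \sqrt{2}\right)} \approx 672.08 - 0.14836 i$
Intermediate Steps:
$W{\left(L,H \right)} = - \frac{i \sqrt{2}}{2}$ ($W{\left(L,H \right)} = \frac{1}{\sqrt{2 - 4}} = \frac{1}{\sqrt{-2}} = \frac{1}{i \sqrt{2}} = - \frac{i \sqrt{2}}{2}$)
$w{\left(R \right)} = R^{2}$
$\left(w{\left(-5 \right)} + \left(- \frac{551}{W{\left(-18,7 \right)} - 369} + \frac{215}{-378}\right)\right)^{2} = \left(\left(-5\right)^{2} + \left(- \frac{551}{- \frac{i \sqrt{2}}{2} - 369} + \frac{215}{-378}\right)\right)^{2} = \left(25 + \left(- \frac{551}{- \frac{i \sqrt{2}}{2} - 369} + 215 \left(- \frac{1}{378}\right)\right)\right)^{2} = \left(25 - \left(\frac{215}{378} + \frac{551}{-369 - \frac{i \sqrt{2}}{2}}\right)\right)^{2} = \left(\frac{9235}{378} - \frac{551}{-369 - \frac{i \sqrt{2}}{2}}\right)^{2}$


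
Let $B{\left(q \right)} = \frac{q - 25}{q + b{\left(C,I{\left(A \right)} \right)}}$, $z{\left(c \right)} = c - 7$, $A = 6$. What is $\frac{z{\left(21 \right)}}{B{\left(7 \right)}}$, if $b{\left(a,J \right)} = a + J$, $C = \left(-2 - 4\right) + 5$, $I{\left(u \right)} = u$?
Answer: $- \frac{28}{3} \approx -9.3333$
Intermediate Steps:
$C = -1$ ($C = -6 + 5 = -1$)
$b{\left(a,J \right)} = J + a$
$z{\left(c \right)} = -7 + c$
$B{\left(q \right)} = \frac{-25 + q}{5 + q}$ ($B{\left(q \right)} = \frac{q - 25}{q + \left(6 - 1\right)} = \frac{-25 + q}{q + 5} = \frac{-25 + q}{5 + q}$)
$\frac{z{\left(21 \right)}}{B{\left(7 \right)}} = \frac{-7 + 21}{\frac{1}{5 + 7} \left(-25 + 7\right)} = \frac{14}{\frac{1}{12} \left(-18\right)} = \frac{14}{- \frac{3}{2}} = 14 \left(- \frac{2}{3}\right) = - \frac{28}{3}$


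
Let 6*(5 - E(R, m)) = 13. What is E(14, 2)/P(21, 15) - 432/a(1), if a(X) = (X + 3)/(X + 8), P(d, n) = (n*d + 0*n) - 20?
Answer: -1720423/1770 ≈ -971.99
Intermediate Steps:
E(R, m) = 17/6 (E(R, m) = 5 - ⅙*13 = 5 - 13/6 = 17/6)
P(d, n) = -20 + d*n (P(d, n) = (d*n + 0) - 20 = d*n - 20 = -20 + d*n)
a(X) = (3 + X)/(8 + X)
E(14, 2)/P(21, 15) - 432/a(1) = 17/(6*(-20 + 21*15)) - 432*(8 + 1)/(3 + 1) = 17/(6*(-20 + 315)) - 432/(4/9) = (17/6)/295 - 432/((⅑)*4) = (17/6)*(1/295) - 432/4/9 = 17/1770 - 432*9/4 = 17/1770 - 972 = -1720423/1770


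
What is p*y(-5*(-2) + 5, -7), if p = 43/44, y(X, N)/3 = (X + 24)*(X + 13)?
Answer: 35217/11 ≈ 3201.5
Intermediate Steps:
y(X, N) = 3*(13 + X)*(24 + X) (y(X, N) = 3*((X + 24)*(X + 13)) = 3*((24 + X)*(13 + X)) = 3*((13 + X)*(24 + X)) = 3*(13 + X)*(24 + X))
p = 43/44 (p = 43*(1/44) = 43/44 ≈ 0.97727)
p*y(-5*(-2) + 5, -7) = 43*(936 + 3*(-5*(-2) + 5)² + 111*(-5*(-2) + 5))/44 = 43*(936 + 3*(10 + 5)² + 111*(10 + 5))/44 = 43*(936 + 3*15² + 111*15)/44 = 43*(936 + 3*225 + 1665)/44 = 43*(936 + 675 + 1665)/44 = (43/44)*3276 = 35217/11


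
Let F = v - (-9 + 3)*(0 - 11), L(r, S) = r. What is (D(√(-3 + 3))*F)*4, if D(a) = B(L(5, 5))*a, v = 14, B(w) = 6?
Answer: 0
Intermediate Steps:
D(a) = 6*a
F = -52 (F = 14 - (-9 + 3)*(0 - 11) = 14 - (-6)*(-11) = 14 - 1*66 = 14 - 66 = -52)
(D(√(-3 + 3))*F)*4 = ((6*√(-3 + 3))*(-52))*4 = ((6*√0)*(-52))*4 = ((6*0)*(-52))*4 = (0*(-52))*4 = 0*4 = 0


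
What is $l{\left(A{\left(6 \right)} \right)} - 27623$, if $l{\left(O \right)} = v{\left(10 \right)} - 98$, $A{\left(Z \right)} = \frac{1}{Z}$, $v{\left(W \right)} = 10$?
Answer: $-27711$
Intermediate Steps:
$l{\left(O \right)} = -88$ ($l{\left(O \right)} = 10 - 98 = -88$)
$l{\left(A{\left(6 \right)} \right)} - 27623 = -88 - 27623 = -27711$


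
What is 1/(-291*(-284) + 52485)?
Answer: 1/135129 ≈ 7.4003e-6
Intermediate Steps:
1/(-291*(-284) + 52485) = 1/(82644 + 52485) = 1/135129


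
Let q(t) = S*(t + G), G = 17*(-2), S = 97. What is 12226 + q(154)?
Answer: 23866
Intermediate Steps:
G = -34
q(t) = -3298 + 97*t (q(t) = 97*(t - 34) = 97*(-34 + t) = -3298 + 97*t)
12226 + q(154) = 12226 + (-3298 + 97*154) = 12226 + (-3298 + 14938) = 12226 + 11640 = 23866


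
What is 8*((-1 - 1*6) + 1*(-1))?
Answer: -64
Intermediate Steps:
8*((-1 - 1*6) + 1*(-1)) = 8*((-1 - 6) - 1) = 8*(-7 - 1) = 8*(-8) = -64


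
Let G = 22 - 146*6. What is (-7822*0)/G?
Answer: 0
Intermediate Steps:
G = -854 (G = 22 - 876 = -854)
(-7822*0)/G = -7822*0/(-854) = 0*(-1/854) = 0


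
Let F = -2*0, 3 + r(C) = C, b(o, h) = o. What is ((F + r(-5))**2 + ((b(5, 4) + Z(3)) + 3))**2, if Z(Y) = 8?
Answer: 6400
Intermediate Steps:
r(C) = -3 + C
F = 0
((F + r(-5))**2 + ((b(5, 4) + Z(3)) + 3))**2 = ((0 + (-3 - 5))**2 + ((5 + 8) + 3))**2 = ((0 - 8)**2 + (13 + 3))**2 = ((-8)**2 + 16)**2 = (64 + 16)**2 = 80**2 = 6400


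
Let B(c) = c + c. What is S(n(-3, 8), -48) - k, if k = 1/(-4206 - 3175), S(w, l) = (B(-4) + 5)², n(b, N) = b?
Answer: 66430/7381 ≈ 9.0001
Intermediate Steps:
B(c) = 2*c
S(w, l) = 9 (S(w, l) = (2*(-4) + 5)² = (-8 + 5)² = (-3)² = 9)
k = -1/7381 (k = 1/(-7381) = -1/7381 ≈ -0.00013548)
S(n(-3, 8), -48) - k = 9 - 1*(-1/7381) = 9 + 1/7381 = 66430/7381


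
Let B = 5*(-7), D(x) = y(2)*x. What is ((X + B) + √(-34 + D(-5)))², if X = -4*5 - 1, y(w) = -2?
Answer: 3112 - 224*I*√6 ≈ 3112.0 - 548.69*I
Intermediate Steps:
X = -21 (X = -20 - 1 = -21)
D(x) = -2*x
B = -35
((X + B) + √(-34 + D(-5)))² = ((-21 - 35) + √(-34 - 2*(-5)))² = (-56 + √(-34 + 10))² = (-56 + √(-24))² = (-56 + 2*I*√6)²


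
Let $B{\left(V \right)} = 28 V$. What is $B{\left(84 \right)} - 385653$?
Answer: $-383301$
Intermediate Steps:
$B{\left(84 \right)} - 385653 = 28 \cdot 84 - 385653 = 2352 - 385653 = -383301$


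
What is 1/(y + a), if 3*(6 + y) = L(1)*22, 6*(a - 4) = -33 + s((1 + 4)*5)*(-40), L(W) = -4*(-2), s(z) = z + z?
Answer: -6/1693 ≈ -0.0035440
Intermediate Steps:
s(z) = 2*z
L(W) = 8
a = -2009/6 (a = 4 + (-33 + (2*((1 + 4)*5))*(-40))/6 = 4 + (-33 + (2*(5*5))*(-40))/6 = 4 + (-33 + (2*25)*(-40))/6 = 4 + (-33 + 50*(-40))/6 = 4 + (-33 - 2000)/6 = 4 + (1/6)*(-2033) = 4 - 2033/6 = -2009/6 ≈ -334.83)
y = 158/3 (y = -6 + (8*22)/3 = -6 + (1/3)*176 = -6 + 176/3 = 158/3 ≈ 52.667)
1/(y + a) = 1/(158/3 - 2009/6) = 1/(-1693/6) = -6/1693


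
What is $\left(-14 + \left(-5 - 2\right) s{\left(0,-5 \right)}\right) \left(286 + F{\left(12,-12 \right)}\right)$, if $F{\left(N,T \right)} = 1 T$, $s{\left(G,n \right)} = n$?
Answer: $5754$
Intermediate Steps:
$F{\left(N,T \right)} = T$
$\left(-14 + \left(-5 - 2\right) s{\left(0,-5 \right)}\right) \left(286 + F{\left(12,-12 \right)}\right) = \left(-14 + \left(-5 - 2\right) \left(-5\right)\right) \left(286 - 12\right) = \left(-14 - -35\right) 274 = \left(-14 + 35\right) 274 = 21 \cdot 274 = 5754$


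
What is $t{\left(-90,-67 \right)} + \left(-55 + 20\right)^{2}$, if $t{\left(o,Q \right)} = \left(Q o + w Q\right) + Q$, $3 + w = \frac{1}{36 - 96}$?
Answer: $\frac{443407}{60} \approx 7390.1$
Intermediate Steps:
$w = - \frac{181}{60}$ ($w = -3 + \frac{1}{36 - 96} = -3 + \frac{1}{-60} = -3 - \frac{1}{60} = - \frac{181}{60} \approx -3.0167$)
$t{\left(o,Q \right)} = - \frac{121 Q}{60} + Q o$ ($t{\left(o,Q \right)} = \left(Q o - \frac{181 Q}{60}\right) + Q = \left(- \frac{181 Q}{60} + Q o\right) + Q = - \frac{121 Q}{60} + Q o$)
$t{\left(-90,-67 \right)} + \left(-55 + 20\right)^{2} = \frac{1}{60} \left(-67\right) \left(-121 + 60 \left(-90\right)\right) + \left(-55 + 20\right)^{2} = \frac{1}{60} \left(-67\right) \left(-121 - 5400\right) + \left(-35\right)^{2} = \frac{1}{60} \left(-67\right) \left(-5521\right) + 1225 = \frac{369907}{60} + 1225 = \frac{443407}{60}$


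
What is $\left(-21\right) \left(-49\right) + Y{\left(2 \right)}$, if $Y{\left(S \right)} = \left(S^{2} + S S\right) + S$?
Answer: $1039$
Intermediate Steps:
$Y{\left(S \right)} = S + 2 S^{2}$ ($Y{\left(S \right)} = \left(S^{2} + S^{2}\right) + S = 2 S^{2} + S = S + 2 S^{2}$)
$\left(-21\right) \left(-49\right) + Y{\left(2 \right)} = \left(-21\right) \left(-49\right) + 2 \left(1 + 2 \cdot 2\right) = 1029 + 2 \left(1 + 4\right) = 1029 + 2 \cdot 5 = 1029 + 10 = 1039$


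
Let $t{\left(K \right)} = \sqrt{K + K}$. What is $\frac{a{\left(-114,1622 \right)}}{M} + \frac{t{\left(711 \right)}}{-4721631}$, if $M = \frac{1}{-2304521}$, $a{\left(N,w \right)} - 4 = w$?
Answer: $-3747151146 - \frac{\sqrt{158}}{1573877} \approx -3.7472 \cdot 10^{9}$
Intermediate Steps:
$a{\left(N,w \right)} = 4 + w$
$t{\left(K \right)} = \sqrt{2} \sqrt{K}$ ($t{\left(K \right)} = \sqrt{2 K} = \sqrt{2} \sqrt{K}$)
$M = - \frac{1}{2304521} \approx -4.3393 \cdot 10^{-7}$
$\frac{a{\left(-114,1622 \right)}}{M} + \frac{t{\left(711 \right)}}{-4721631} = \frac{4 + 1622}{- \frac{1}{2304521}} + \frac{\sqrt{2} \sqrt{711}}{-4721631} = 1626 \left(-2304521\right) + \sqrt{2} \cdot 3 \sqrt{79} \left(- \frac{1}{4721631}\right) = -3747151146 + 3 \sqrt{158} \left(- \frac{1}{4721631}\right) = -3747151146 - \frac{\sqrt{158}}{1573877}$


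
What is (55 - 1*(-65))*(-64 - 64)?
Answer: -15360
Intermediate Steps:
(55 - 1*(-65))*(-64 - 64) = (55 + 65)*(-128) = 120*(-128) = -15360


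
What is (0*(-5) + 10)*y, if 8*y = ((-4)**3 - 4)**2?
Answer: 5780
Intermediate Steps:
y = 578 (y = ((-4)**3 - 4)**2/8 = (-64 - 4)**2/8 = (1/8)*(-68)**2 = (1/8)*4624 = 578)
(0*(-5) + 10)*y = (0*(-5) + 10)*578 = (0 + 10)*578 = 10*578 = 5780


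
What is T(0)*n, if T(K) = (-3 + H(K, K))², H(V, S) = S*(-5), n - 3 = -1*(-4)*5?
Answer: 207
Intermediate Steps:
n = 23 (n = 3 - 1*(-4)*5 = 3 + 4*5 = 3 + 20 = 23)
H(V, S) = -5*S
T(K) = (-3 - 5*K)²
T(0)*n = (3 + 5*0)²*23 = (3 + 0)²*23 = 3²*23 = 9*23 = 207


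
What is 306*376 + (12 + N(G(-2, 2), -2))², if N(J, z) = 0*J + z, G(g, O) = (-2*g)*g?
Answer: 115156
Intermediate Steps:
G(g, O) = -2*g²
N(J, z) = z (N(J, z) = 0 + z = z)
306*376 + (12 + N(G(-2, 2), -2))² = 306*376 + (12 - 2)² = 115056 + 10² = 115056 + 100 = 115156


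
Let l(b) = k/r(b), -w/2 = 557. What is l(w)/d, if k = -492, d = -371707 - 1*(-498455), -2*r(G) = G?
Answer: -123/17649659 ≈ -6.9690e-6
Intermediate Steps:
w = -1114 (w = -2*557 = -1114)
r(G) = -G/2
d = 126748 (d = -371707 + 498455 = 126748)
l(b) = 984/b (l(b) = -492*(-2/b) = -(-984)/b = 984/b)
l(w)/d = (984/(-1114))/126748 = (984*(-1/1114))*(1/126748) = -492/557*1/126748 = -123/17649659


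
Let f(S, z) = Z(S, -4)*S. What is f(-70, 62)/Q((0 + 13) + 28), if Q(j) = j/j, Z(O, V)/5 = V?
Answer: 1400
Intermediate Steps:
Z(O, V) = 5*V
f(S, z) = -20*S (f(S, z) = (5*(-4))*S = -20*S)
Q(j) = 1
f(-70, 62)/Q((0 + 13) + 28) = -20*(-70)/1 = 1400*1 = 1400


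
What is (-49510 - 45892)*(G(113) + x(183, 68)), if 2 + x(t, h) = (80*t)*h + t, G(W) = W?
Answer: -95002647228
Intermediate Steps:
x(t, h) = -2 + t + 80*h*t (x(t, h) = -2 + ((80*t)*h + t) = -2 + (80*h*t + t) = -2 + (t + 80*h*t) = -2 + t + 80*h*t)
(-49510 - 45892)*(G(113) + x(183, 68)) = (-49510 - 45892)*(113 + (-2 + 183 + 80*68*183)) = -95402*(113 + (-2 + 183 + 995520)) = -95402*(113 + 995701) = -95402*995814 = -95002647228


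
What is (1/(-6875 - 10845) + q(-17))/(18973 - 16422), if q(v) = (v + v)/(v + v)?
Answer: 17719/45203720 ≈ 0.00039198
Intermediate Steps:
q(v) = 1 (q(v) = (2*v)/((2*v)) = (2*v)*(1/(2*v)) = 1)
(1/(-6875 - 10845) + q(-17))/(18973 - 16422) = (1/(-6875 - 10845) + 1)/(18973 - 16422) = (1/(-17720) + 1)/2551 = (-1/17720 + 1)*(1/2551) = (17719/17720)*(1/2551) = 17719/45203720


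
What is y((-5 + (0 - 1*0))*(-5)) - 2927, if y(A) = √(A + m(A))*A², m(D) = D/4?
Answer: -2927 + 3125*√5/2 ≈ 566.86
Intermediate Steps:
m(D) = D/4 (m(D) = D*(¼) = D/4)
y(A) = √5*A^(5/2)/2 (y(A) = √(A + A/4)*A² = √(5*A/4)*A² = (√5*√A/2)*A² = √5*A^(5/2)/2)
y((-5 + (0 - 1*0))*(-5)) - 2927 = √5*((-5 + (0 - 1*0))*(-5))^(5/2)/2 - 2927 = √5*((-5 + (0 + 0))*(-5))^(5/2)/2 - 2927 = √5*((-5 + 0)*(-5))^(5/2)/2 - 2927 = √5*(-5*(-5))^(5/2)/2 - 2927 = √5*25^(5/2)/2 - 2927 = (½)*√5*3125 - 2927 = 3125*√5/2 - 2927 = -2927 + 3125*√5/2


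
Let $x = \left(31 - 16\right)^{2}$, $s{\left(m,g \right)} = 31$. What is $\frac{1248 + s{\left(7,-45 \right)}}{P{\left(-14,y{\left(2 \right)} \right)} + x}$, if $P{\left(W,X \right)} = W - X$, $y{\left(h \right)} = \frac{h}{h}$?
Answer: $\frac{1279}{210} \approx 6.0905$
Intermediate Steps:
$y{\left(h \right)} = 1$
$x = 225$ ($x = 15^{2} = 225$)
$\frac{1248 + s{\left(7,-45 \right)}}{P{\left(-14,y{\left(2 \right)} \right)} + x} = \frac{1248 + 31}{\left(-14 - 1\right) + 225} = \frac{1279}{\left(-14 - 1\right) + 225} = \frac{1279}{-15 + 225} = \frac{1279}{210}$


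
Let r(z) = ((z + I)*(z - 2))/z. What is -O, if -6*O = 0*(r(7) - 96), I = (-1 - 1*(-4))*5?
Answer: 0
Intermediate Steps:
I = 15 (I = (-1 + 4)*5 = 3*5 = 15)
r(z) = (-2 + z)*(15 + z)/z (r(z) = ((z + 15)*(z - 2))/z = ((15 + z)*(-2 + z))/z = ((-2 + z)*(15 + z))/z = (-2 + z)*(15 + z)/z)
O = 0 (O = -0*((13 + 7 - 30/7) - 96) = -0*(110/7 - 96) = -0*(-562)/7 = -1/6*0 = 0)
-O = -1*0 = 0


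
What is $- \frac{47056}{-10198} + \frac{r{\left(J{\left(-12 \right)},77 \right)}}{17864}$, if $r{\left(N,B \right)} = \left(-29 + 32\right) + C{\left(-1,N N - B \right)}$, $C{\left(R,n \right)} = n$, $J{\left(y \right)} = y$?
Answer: $\frac{30047223}{6506324} \approx 4.6182$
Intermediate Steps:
$r{\left(N,B \right)} = 3 + N^{2} - B$ ($r{\left(N,B \right)} = \left(-29 + 32\right) - \left(B - N N\right) = 3 - \left(B - N^{2}\right) = 3 + N^{2} - B$)
$- \frac{47056}{-10198} + \frac{r{\left(J{\left(-12 \right)},77 \right)}}{17864} = - \frac{47056}{-10198} + \frac{3 + \left(-12\right)^{2} - 77}{17864} = \left(-47056\right) \left(- \frac{1}{10198}\right) + \left(3 + 144 - 77\right) \frac{1}{17864} = \frac{23528}{5099} + 70 \cdot \frac{1}{17864} = \frac{23528}{5099} + \frac{5}{1276} = \frac{30047223}{6506324}$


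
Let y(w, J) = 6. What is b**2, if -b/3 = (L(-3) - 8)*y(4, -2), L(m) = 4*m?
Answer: 129600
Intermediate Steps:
b = 360 (b = -3*(4*(-3) - 8)*6 = -3*(-12 - 8)*6 = -(-60)*6 = -3*(-120) = 360)
b**2 = 360**2 = 129600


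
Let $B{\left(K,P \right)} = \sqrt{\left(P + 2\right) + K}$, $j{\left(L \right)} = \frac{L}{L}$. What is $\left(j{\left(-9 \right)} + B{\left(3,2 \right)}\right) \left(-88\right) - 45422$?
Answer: $-45510 - 88 \sqrt{7} \approx -45743.0$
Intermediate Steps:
$j{\left(L \right)} = 1$
$B{\left(K,P \right)} = \sqrt{2 + K + P}$ ($B{\left(K,P \right)} = \sqrt{\left(2 + P\right) + K} = \sqrt{2 + K + P}$)
$\left(j{\left(-9 \right)} + B{\left(3,2 \right)}\right) \left(-88\right) - 45422 = \left(1 + \sqrt{2 + 3 + 2}\right) \left(-88\right) - 45422 = \left(1 + \sqrt{7}\right) \left(-88\right) - 45422 = \left(-88 - 88 \sqrt{7}\right) - 45422 = -45510 - 88 \sqrt{7}$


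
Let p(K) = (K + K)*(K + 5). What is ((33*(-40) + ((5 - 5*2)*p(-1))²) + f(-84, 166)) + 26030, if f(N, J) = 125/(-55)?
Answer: 289385/11 ≈ 26308.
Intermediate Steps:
f(N, J) = -25/11 (f(N, J) = 125*(-1/55) = -25/11)
p(K) = 2*K*(5 + K) (p(K) = (2*K)*(5 + K) = 2*K*(5 + K))
((33*(-40) + ((5 - 5*2)*p(-1))²) + f(-84, 166)) + 26030 = ((33*(-40) + ((5 - 5*2)*(2*(-1)*(5 - 1)))²) - 25/11) + 26030 = ((-1320 + ((5 - 10)*(2*(-1)*4))²) - 25/11) + 26030 = ((-1320 + (-5*(-8))²) - 25/11) + 26030 = ((-1320 + 40²) - 25/11) + 26030 = ((-1320 + 1600) - 25/11) + 26030 = (280 - 25/11) + 26030 = 3055/11 + 26030 = 289385/11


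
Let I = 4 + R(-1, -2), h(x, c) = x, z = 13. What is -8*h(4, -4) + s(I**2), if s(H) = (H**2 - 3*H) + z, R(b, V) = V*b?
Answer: 1169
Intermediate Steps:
I = 6 (I = 4 - 2*(-1) = 4 + 2 = 6)
s(H) = 13 + H**2 - 3*H (s(H) = (H**2 - 3*H) + 13 = 13 + H**2 - 3*H)
-8*h(4, -4) + s(I**2) = -8*4 + (13 + (6**2)**2 - 3*6**2) = -32 + (13 + 36**2 - 3*36) = -32 + (13 + 1296 - 108) = -32 + 1201 = 1169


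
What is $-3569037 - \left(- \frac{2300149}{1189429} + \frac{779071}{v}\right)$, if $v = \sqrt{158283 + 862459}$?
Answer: $- \frac{4245113809724}{1189429} - \frac{779071 \sqrt{1020742}}{1020742} \approx -3.5698 \cdot 10^{6}$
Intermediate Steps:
$v = \sqrt{1020742} \approx 1010.3$
$-3569037 - \left(- \frac{2300149}{1189429} + \frac{779071}{v}\right) = -3569037 - \left(- \frac{2300149}{1189429} + 779071 \frac{\sqrt{1020742}}{1020742}\right) = -3569037 + \left(- \frac{779071 \sqrt{1020742}}{1020742} + \frac{2300149}{1189429}\right) = -3569037 + \left(\frac{2300149}{1189429} - \frac{779071 \sqrt{1020742}}{1020742}\right) = - \frac{4245113809724}{1189429} - \frac{779071 \sqrt{1020742}}{1020742}$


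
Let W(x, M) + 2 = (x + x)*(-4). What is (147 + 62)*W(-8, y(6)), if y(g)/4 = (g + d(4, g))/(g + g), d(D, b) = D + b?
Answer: 12958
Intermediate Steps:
y(g) = 2*(4 + 2*g)/g (y(g) = 4*((g + (4 + g))/(g + g)) = 4*((4 + 2*g)/((2*g))) = 4*((4 + 2*g)*(1/(2*g))) = 4*((4 + 2*g)/(2*g)) = 2*(4 + 2*g)/g)
W(x, M) = -2 - 8*x (W(x, M) = -2 + (x + x)*(-4) = -2 + (2*x)*(-4) = -2 - 8*x)
(147 + 62)*W(-8, y(6)) = (147 + 62)*(-2 - 8*(-8)) = 209*(-2 + 64) = 209*62 = 12958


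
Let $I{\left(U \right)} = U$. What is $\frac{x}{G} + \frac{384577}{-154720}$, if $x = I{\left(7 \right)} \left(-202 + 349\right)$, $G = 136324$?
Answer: $- \frac{13066967017}{5273012320} \approx -2.4781$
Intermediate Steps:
$x = 1029$ ($x = 7 \left(-202 + 349\right) = 7 \cdot 147 = 1029$)
$\frac{x}{G} + \frac{384577}{-154720} = \frac{1029}{136324} + \frac{384577}{-154720} = 1029 \cdot \frac{1}{136324} + 384577 \left(- \frac{1}{154720}\right) = \frac{1029}{136324} - \frac{384577}{154720} = - \frac{13066967017}{5273012320}$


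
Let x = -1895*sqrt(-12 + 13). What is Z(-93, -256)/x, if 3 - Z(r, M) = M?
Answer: -259/1895 ≈ -0.13668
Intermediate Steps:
Z(r, M) = 3 - M
x = -1895 (x = -1895*sqrt(1) = -1895*1 = -1895)
Z(-93, -256)/x = (3 - 1*(-256))/(-1895) = (3 + 256)*(-1/1895) = 259*(-1/1895) = -259/1895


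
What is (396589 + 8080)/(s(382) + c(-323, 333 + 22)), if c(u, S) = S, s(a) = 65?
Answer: 404669/420 ≈ 963.50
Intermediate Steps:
(396589 + 8080)/(s(382) + c(-323, 333 + 22)) = (396589 + 8080)/(65 + (333 + 22)) = 404669/(65 + 355) = 404669/420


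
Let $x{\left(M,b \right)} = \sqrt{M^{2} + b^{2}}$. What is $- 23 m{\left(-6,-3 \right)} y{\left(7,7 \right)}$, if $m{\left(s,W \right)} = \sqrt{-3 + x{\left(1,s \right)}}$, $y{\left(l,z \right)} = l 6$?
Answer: $- 966 \sqrt{-3 + \sqrt{37}} \approx -1696.1$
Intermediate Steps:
$y{\left(l,z \right)} = 6 l$
$m{\left(s,W \right)} = \sqrt{-3 + \sqrt{1 + s^{2}}}$ ($m{\left(s,W \right)} = \sqrt{-3 + \sqrt{1^{2} + s^{2}}} = \sqrt{-3 + \sqrt{1 + s^{2}}}$)
$- 23 m{\left(-6,-3 \right)} y{\left(7,7 \right)} = - 23 \sqrt{-3 + \sqrt{1 + \left(-6\right)^{2}}} \cdot 6 \cdot 7 = - 23 \sqrt{-3 + \sqrt{1 + 36}} \cdot 42 = - 23 \sqrt{-3 + \sqrt{37}} \cdot 42 = - 966 \sqrt{-3 + \sqrt{37}}$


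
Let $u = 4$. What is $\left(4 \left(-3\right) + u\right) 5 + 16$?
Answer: $-24$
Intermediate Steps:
$\left(4 \left(-3\right) + u\right) 5 + 16 = \left(4 \left(-3\right) + 4\right) 5 + 16 = \left(-12 + 4\right) 5 + 16 = \left(-8\right) 5 + 16 = -40 + 16 = -24$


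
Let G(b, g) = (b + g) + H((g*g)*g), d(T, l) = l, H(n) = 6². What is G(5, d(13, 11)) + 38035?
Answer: 38087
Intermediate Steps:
H(n) = 36
G(b, g) = 36 + b + g (G(b, g) = (b + g) + 36 = 36 + b + g)
G(5, d(13, 11)) + 38035 = (36 + 5 + 11) + 38035 = 52 + 38035 = 38087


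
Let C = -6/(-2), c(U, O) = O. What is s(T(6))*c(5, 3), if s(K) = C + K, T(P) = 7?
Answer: 30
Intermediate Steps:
C = 3 (C = -6*(-½) = 3)
s(K) = 3 + K
s(T(6))*c(5, 3) = (3 + 7)*3 = 10*3 = 30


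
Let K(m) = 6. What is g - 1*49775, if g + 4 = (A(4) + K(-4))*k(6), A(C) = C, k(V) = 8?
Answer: -49699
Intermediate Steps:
g = 76 (g = -4 + (4 + 6)*8 = -4 + 10*8 = -4 + 80 = 76)
g - 1*49775 = 76 - 1*49775 = 76 - 49775 = -49699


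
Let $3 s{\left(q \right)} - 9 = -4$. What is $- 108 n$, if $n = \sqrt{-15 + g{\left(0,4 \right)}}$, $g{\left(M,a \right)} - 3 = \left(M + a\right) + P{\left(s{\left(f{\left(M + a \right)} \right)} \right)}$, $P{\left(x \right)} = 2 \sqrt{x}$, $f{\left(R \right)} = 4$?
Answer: $- 36 i \sqrt{72 - 6 \sqrt{15}} \approx - 251.39 i$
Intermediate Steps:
$s{\left(q \right)} = \frac{5}{3}$ ($s{\left(q \right)} = 3 + \frac{1}{3} \left(-4\right) = 3 - \frac{4}{3} = \frac{5}{3}$)
$g{\left(M,a \right)} = 3 + M + a + \frac{2 \sqrt{15}}{3}$ ($g{\left(M,a \right)} = 3 + \left(\left(M + a\right) + 2 \sqrt{\frac{5}{3}}\right) = 3 + \left(\left(M + a\right) + 2 \frac{\sqrt{15}}{3}\right) = 3 + \left(\left(M + a\right) + \frac{2 \sqrt{15}}{3}\right) = 3 + \left(M + a + \frac{2 \sqrt{15}}{3}\right) = 3 + M + a + \frac{2 \sqrt{15}}{3}$)
$n = \sqrt{-8 + \frac{2 \sqrt{15}}{3}}$ ($n = \sqrt{-15 + \left(3 + 0 + 4 + \frac{2 \sqrt{15}}{3}\right)} = \sqrt{-15 + \left(7 + \frac{2 \sqrt{15}}{3}\right)} = \sqrt{-8 + \frac{2 \sqrt{15}}{3}} \approx 2.3277 i$)
$- 108 n = - 108 \frac{\sqrt{-72 + 6 \sqrt{15}}}{3} = - 36 \sqrt{-72 + 6 \sqrt{15}}$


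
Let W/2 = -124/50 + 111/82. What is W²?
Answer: 5331481/1050625 ≈ 5.0746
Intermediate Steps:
W = -2309/1025 (W = 2*(-124/50 + 111/82) = 2*(-124*1/50 + 111*(1/82)) = 2*(-62/25 + 111/82) = 2*(-2309/2050) = -2309/1025 ≈ -2.2527)
W² = (-2309/1025)² = 5331481/1050625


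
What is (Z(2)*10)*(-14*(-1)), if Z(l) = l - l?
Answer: 0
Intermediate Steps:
Z(l) = 0
(Z(2)*10)*(-14*(-1)) = (0*10)*(-14*(-1)) = 0*14 = 0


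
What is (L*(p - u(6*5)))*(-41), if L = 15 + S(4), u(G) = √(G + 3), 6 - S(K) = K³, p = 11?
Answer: 19393 - 1763*√33 ≈ 9265.3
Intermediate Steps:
S(K) = 6 - K³
u(G) = √(3 + G)
L = -43 (L = 15 + (6 - 1*4³) = 15 + (6 - 1*64) = 15 + (6 - 64) = 15 - 58 = -43)
(L*(p - u(6*5)))*(-41) = -43*(11 - √(3 + 6*5))*(-41) = -43*(11 - √(3 + 30))*(-41) = -43*(11 - √33)*(-41) = (-473 + 43*√33)*(-41) = 19393 - 1763*√33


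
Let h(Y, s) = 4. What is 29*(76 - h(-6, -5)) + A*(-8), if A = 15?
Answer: 1968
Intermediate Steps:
29*(76 - h(-6, -5)) + A*(-8) = 29*(76 - 1*4) + 15*(-8) = 29*(76 - 4) - 120 = 29*72 - 120 = 2088 - 120 = 1968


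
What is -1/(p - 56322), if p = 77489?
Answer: -1/21167 ≈ -4.7243e-5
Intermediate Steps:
-1/(p - 56322) = -1/(77489 - 56322) = -1/21167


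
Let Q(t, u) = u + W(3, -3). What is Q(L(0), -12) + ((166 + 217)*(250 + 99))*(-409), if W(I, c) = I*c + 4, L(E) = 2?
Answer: -54669820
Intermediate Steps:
W(I, c) = 4 + I*c
Q(t, u) = -5 + u (Q(t, u) = u + (4 + 3*(-3)) = u + (4 - 9) = u - 5 = -5 + u)
Q(L(0), -12) + ((166 + 217)*(250 + 99))*(-409) = (-5 - 12) + ((166 + 217)*(250 + 99))*(-409) = -17 + (383*349)*(-409) = -17 + 133667*(-409) = -17 - 54669803 = -54669820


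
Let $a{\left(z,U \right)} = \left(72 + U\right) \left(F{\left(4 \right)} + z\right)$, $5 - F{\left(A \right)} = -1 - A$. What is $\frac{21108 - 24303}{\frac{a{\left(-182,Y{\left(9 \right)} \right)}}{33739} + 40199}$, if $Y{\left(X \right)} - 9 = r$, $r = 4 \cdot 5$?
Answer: $- \frac{35932035}{452085563} \approx -0.079481$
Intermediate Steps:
$r = 20$
$F{\left(A \right)} = 6 + A$ ($F{\left(A \right)} = 5 - \left(-1 - A\right) = 5 + \left(1 + A\right) = 6 + A$)
$Y{\left(X \right)} = 29$ ($Y{\left(X \right)} = 9 + 20 = 29$)
$a{\left(z,U \right)} = \left(10 + z\right) \left(72 + U\right)$ ($a{\left(z,U \right)} = \left(72 + U\right) \left(\left(6 + 4\right) + z\right) = \left(72 + U\right) \left(10 + z\right) = \left(10 + z\right) \left(72 + U\right)$)
$\frac{21108 - 24303}{\frac{a{\left(-182,Y{\left(9 \right)} \right)}}{33739} + 40199} = \frac{21108 - 24303}{\frac{720 + 10 \cdot 29 + 72 \left(-182\right) + 29 \left(-182\right)}{33739} + 40199} = - \frac{3195}{\left(720 + 290 - 13104 - 5278\right) \frac{1}{33739} + 40199} = - \frac{3195}{\left(-17372\right) \frac{1}{33739} + 40199} = - \frac{3195}{- \frac{17372}{33739} + 40199} = - \frac{3195}{\frac{1356256689}{33739}} = \left(-3195\right) \frac{33739}{1356256689} = - \frac{35932035}{452085563}$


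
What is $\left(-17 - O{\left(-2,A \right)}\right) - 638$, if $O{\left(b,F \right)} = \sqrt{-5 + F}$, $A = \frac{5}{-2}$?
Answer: $-655 - \frac{i \sqrt{30}}{2} \approx -655.0 - 2.7386 i$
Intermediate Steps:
$A = - \frac{5}{2}$ ($A = 5 \left(- \frac{1}{2}\right) = - \frac{5}{2} \approx -2.5$)
$\left(-17 - O{\left(-2,A \right)}\right) - 638 = \left(-17 - \sqrt{-5 - \frac{5}{2}}\right) - 638 = \left(-17 - \sqrt{- \frac{15}{2}}\right) - 638 = \left(-17 - \frac{i \sqrt{30}}{2}\right) - 638 = -655 - \frac{i \sqrt{30}}{2}$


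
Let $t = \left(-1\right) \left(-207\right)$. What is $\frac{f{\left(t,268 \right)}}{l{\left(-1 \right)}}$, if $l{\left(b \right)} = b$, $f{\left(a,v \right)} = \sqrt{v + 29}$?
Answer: $- 3 \sqrt{33} \approx -17.234$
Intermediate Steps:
$t = 207$
$f{\left(a,v \right)} = \sqrt{29 + v}$
$\frac{f{\left(t,268 \right)}}{l{\left(-1 \right)}} = \frac{\sqrt{29 + 268}}{-1} = \sqrt{297} \left(-1\right) = 3 \sqrt{33} \left(-1\right) = - 3 \sqrt{33}$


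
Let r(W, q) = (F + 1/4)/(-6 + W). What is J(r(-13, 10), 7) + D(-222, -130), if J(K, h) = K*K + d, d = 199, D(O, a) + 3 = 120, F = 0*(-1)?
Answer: 1825217/5776 ≈ 316.00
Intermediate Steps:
F = 0
D(O, a) = 117 (D(O, a) = -3 + 120 = 117)
r(W, q) = 1/(4*(-6 + W)) (r(W, q) = (0 + 1/4)/(-6 + W) = (0 + 1*(¼))/(-6 + W) = (0 + ¼)/(-6 + W) = 1/(4*(-6 + W)))
J(K, h) = 199 + K² (J(K, h) = K*K + 199 = K² + 199 = 199 + K²)
J(r(-13, 10), 7) + D(-222, -130) = (199 + (1/(4*(-6 - 13)))²) + 117 = (199 + ((¼)/(-19))²) + 117 = (199 + ((¼)*(-1/19))²) + 117 = (199 + (-1/76)²) + 117 = (199 + 1/5776) + 117 = 1149425/5776 + 117 = 1825217/5776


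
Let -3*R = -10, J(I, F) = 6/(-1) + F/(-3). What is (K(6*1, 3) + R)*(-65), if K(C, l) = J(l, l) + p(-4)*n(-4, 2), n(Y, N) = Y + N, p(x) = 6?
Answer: 3055/3 ≈ 1018.3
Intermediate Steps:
J(I, F) = -6 - F/3 (J(I, F) = 6*(-1) + F*(-1/3) = -6 - F/3)
R = 10/3 (R = -1/3*(-10) = 10/3 ≈ 3.3333)
n(Y, N) = N + Y
K(C, l) = -18 - l/3 (K(C, l) = (-6 - l/3) + 6*(2 - 4) = (-6 - l/3) + 6*(-2) = (-6 - l/3) - 12 = -18 - l/3)
(K(6*1, 3) + R)*(-65) = ((-18 - 1/3*3) + 10/3)*(-65) = ((-18 - 1) + 10/3)*(-65) = (-19 + 10/3)*(-65) = -47/3*(-65) = 3055/3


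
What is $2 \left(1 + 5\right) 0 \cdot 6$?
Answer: $0$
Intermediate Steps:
$2 \left(1 + 5\right) 0 \cdot 6 = 2 \cdot 6 \cdot 0 \cdot 6 = 2 \cdot 0 \cdot 6 = 0 \cdot 6 = 0$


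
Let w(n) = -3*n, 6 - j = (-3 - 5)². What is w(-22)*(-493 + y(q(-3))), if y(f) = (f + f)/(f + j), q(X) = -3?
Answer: -1984422/61 ≈ -32532.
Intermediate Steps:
j = -58 (j = 6 - (-3 - 5)² = 6 - 1*(-8)² = 6 - 1*64 = 6 - 64 = -58)
y(f) = 2*f/(-58 + f) (y(f) = (f + f)/(f - 58) = (2*f)/(-58 + f) = 2*f/(-58 + f))
w(-22)*(-493 + y(q(-3))) = (-3*(-22))*(-493 + 2*(-3)/(-58 - 3)) = 66*(-493 + 2*(-3)/(-61)) = 66*(-493 + 2*(-3)*(-1/61)) = 66*(-493 + 6/61) = 66*(-30067/61) = -1984422/61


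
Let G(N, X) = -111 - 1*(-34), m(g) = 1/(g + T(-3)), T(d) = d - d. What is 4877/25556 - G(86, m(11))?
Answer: 1972689/25556 ≈ 77.191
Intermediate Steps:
T(d) = 0
m(g) = 1/g (m(g) = 1/(g + 0) = 1/g)
G(N, X) = -77 (G(N, X) = -111 + 34 = -77)
4877/25556 - G(86, m(11)) = 4877/25556 - 1*(-77) = 4877*(1/25556) + 77 = 4877/25556 + 77 = 1972689/25556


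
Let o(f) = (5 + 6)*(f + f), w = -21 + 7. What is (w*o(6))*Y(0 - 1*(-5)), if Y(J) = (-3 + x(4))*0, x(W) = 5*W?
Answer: 0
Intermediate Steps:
Y(J) = 0 (Y(J) = (-3 + 5*4)*0 = (-3 + 20)*0 = 17*0 = 0)
w = -14
o(f) = 22*f (o(f) = 11*(2*f) = 22*f)
(w*o(6))*Y(0 - 1*(-5)) = -308*6*0 = -14*132*0 = -1848*0 = 0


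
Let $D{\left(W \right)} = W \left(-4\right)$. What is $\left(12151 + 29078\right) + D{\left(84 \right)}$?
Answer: $40893$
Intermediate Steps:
$D{\left(W \right)} = - 4 W$
$\left(12151 + 29078\right) + D{\left(84 \right)} = \left(12151 + 29078\right) - 336 = 41229 - 336 = 40893$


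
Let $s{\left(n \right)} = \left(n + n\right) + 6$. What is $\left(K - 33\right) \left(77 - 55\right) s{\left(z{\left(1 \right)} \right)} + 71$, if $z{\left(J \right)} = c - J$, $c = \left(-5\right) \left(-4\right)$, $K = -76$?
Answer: $-105441$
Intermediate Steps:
$c = 20$
$z{\left(J \right)} = 20 - J$
$s{\left(n \right)} = 6 + 2 n$ ($s{\left(n \right)} = 2 n + 6 = 6 + 2 n$)
$\left(K - 33\right) \left(77 - 55\right) s{\left(z{\left(1 \right)} \right)} + 71 = \left(-76 - 33\right) \left(77 - 55\right) \left(6 + 2 \left(20 - 1\right)\right) + 71 = \left(-109\right) 22 \left(6 + 2 \left(20 - 1\right)\right) + 71 = - 2398 \left(6 + 2 \cdot 19\right) + 71 = - 2398 \left(6 + 38\right) + 71 = \left(-2398\right) 44 + 71 = -105512 + 71 = -105441$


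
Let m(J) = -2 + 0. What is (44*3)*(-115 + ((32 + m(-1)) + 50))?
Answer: -4620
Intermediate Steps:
m(J) = -2
(44*3)*(-115 + ((32 + m(-1)) + 50)) = (44*3)*(-115 + ((32 - 2) + 50)) = 132*(-115 + (30 + 50)) = 132*(-115 + 80) = 132*(-35) = -4620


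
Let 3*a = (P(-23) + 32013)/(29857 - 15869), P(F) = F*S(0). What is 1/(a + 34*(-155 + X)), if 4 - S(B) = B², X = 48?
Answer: -41964/152633111 ≈ -0.00027493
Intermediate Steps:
S(B) = 4 - B²
P(F) = 4*F (P(F) = F*(4 - 1*0²) = F*(4 - 1*0) = F*(4 + 0) = F*4 = 4*F)
a = 31921/41964 (a = ((4*(-23) + 32013)/(29857 - 15869))/3 = ((-92 + 32013)/13988)/3 = (31921*(1/13988))/3 = (⅓)*(31921/13988) = 31921/41964 ≈ 0.76068)
1/(a + 34*(-155 + X)) = 1/(31921/41964 + 34*(-155 + 48)) = 1/(31921/41964 + 34*(-107)) = 1/(31921/41964 - 3638) = 1/(-152633111/41964) = -41964/152633111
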